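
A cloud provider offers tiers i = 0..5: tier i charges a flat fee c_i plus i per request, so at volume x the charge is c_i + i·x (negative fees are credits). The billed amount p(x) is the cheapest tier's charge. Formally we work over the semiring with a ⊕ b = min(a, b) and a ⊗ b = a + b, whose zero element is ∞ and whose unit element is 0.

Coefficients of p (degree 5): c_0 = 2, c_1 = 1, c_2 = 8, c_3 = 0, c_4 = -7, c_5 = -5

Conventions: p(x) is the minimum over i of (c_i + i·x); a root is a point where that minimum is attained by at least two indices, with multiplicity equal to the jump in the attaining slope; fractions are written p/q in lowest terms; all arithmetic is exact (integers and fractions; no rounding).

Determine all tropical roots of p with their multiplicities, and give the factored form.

hull edge (i=0, c=2) to (i=4, c=-7): slope -9/4, span 4
hull edge (i=4, c=-7) to (i=5, c=-5): slope 2, span 1
Factored form: p(x) = -5 ⊗ (x ⊕ (-2)) ⊗ (x ⊕ 9/4) ⊗ (x ⊕ 9/4) ⊗ (x ⊕ 9/4) ⊗ (x ⊕ 9/4)
Answer: roots = -2 (mult 1), 9/4 (mult 4)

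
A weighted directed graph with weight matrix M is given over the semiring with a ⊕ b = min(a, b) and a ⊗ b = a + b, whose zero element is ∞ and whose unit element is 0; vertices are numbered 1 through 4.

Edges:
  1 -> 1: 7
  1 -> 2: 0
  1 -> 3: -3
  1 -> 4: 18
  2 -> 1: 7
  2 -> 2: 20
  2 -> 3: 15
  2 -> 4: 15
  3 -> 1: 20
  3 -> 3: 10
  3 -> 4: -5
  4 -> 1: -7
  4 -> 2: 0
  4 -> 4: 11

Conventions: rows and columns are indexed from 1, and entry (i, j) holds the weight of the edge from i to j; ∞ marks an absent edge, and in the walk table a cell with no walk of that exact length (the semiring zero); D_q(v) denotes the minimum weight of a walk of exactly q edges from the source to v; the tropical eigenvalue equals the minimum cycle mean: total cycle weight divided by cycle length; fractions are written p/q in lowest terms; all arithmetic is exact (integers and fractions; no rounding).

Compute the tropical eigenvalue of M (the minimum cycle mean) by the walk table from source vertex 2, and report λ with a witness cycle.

q=0: [∞, 0, ∞, ∞]
q=1: [7, 20, 15, 15]
q=2: [8, 7, 4, 10]
q=3: [3, 8, 5, -1]
q=4: [-8, -1, 0, 0]
Optimal cycle mean attained by: cycle 1->3->4->1, total (-3) + (-5) + (-7), length 3.
Answer: λ = -5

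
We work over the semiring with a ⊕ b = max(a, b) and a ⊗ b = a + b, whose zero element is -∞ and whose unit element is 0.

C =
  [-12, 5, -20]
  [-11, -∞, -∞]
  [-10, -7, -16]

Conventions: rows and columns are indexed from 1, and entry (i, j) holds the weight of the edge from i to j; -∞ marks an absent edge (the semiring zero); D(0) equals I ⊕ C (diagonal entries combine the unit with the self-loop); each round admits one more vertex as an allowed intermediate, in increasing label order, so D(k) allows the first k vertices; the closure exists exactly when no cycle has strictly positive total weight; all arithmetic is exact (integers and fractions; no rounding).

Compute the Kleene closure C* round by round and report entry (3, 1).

D(0):
  [0, 5, -20]
  [-11, 0, -∞]
  [-10, -7, 0]
D(1):
  [0, 5, -20]
  [-11, 0, -31]
  [-10, -5, 0]
D(2):
  [0, 5, -20]
  [-11, 0, -31]
  [-10, -5, 0]
D(3):
  [0, 5, -20]
  [-11, 0, -31]
  [-10, -5, 0]
Answer: C*[3][1] = -10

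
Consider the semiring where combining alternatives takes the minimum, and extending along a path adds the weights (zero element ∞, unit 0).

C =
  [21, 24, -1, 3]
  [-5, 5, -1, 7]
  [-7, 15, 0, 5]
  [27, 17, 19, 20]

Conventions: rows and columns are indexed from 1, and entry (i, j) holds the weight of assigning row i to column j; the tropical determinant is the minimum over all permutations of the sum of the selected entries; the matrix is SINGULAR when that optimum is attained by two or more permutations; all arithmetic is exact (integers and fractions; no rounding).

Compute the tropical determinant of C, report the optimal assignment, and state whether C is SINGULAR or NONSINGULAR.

σ = (1, 2, 3, 4): 21 + 5 + 0 + 20 = 46
σ = (1, 2, 4, 3): 21 + 5 + 5 + 19 = 50
σ = (1, 3, 2, 4): 21 + (-1) + 15 + 20 = 55
σ = (1, 3, 4, 2): 21 + (-1) + 5 + 17 = 42
σ = (1, 4, 2, 3): 21 + 7 + 15 + 19 = 62
σ = (1, 4, 3, 2): 21 + 7 + 0 + 17 = 45
σ = (2, 1, 3, 4): 24 + (-5) + 0 + 20 = 39
σ = (2, 1, 4, 3): 24 + (-5) + 5 + 19 = 43
σ = (2, 3, 1, 4): 24 + (-1) + (-7) + 20 = 36
σ = (2, 3, 4, 1): 24 + (-1) + 5 + 27 = 55
σ = (2, 4, 1, 3): 24 + 7 + (-7) + 19 = 43
σ = (2, 4, 3, 1): 24 + 7 + 0 + 27 = 58
σ = (3, 1, 2, 4): (-1) + (-5) + 15 + 20 = 29
σ = (3, 1, 4, 2): (-1) + (-5) + 5 + 17 = 16
σ = (3, 2, 1, 4): (-1) + 5 + (-7) + 20 = 17
σ = (3, 2, 4, 1): (-1) + 5 + 5 + 27 = 36
σ = (3, 4, 1, 2): (-1) + 7 + (-7) + 17 = 16
σ = (3, 4, 2, 1): (-1) + 7 + 15 + 27 = 48
σ = (4, 1, 2, 3): 3 + (-5) + 15 + 19 = 32
σ = (4, 1, 3, 2): 3 + (-5) + 0 + 17 = 15
σ = (4, 2, 1, 3): 3 + 5 + (-7) + 19 = 20
σ = (4, 2, 3, 1): 3 + 5 + 0 + 27 = 35
σ = (4, 3, 1, 2): 3 + (-1) + (-7) + 17 = 12
σ = (4, 3, 2, 1): 3 + (-1) + 15 + 27 = 44
Optimal value attained by: σ = (4, 3, 1, 2).
Answer: det⊕(C) = 12; verdict: NONSINGULAR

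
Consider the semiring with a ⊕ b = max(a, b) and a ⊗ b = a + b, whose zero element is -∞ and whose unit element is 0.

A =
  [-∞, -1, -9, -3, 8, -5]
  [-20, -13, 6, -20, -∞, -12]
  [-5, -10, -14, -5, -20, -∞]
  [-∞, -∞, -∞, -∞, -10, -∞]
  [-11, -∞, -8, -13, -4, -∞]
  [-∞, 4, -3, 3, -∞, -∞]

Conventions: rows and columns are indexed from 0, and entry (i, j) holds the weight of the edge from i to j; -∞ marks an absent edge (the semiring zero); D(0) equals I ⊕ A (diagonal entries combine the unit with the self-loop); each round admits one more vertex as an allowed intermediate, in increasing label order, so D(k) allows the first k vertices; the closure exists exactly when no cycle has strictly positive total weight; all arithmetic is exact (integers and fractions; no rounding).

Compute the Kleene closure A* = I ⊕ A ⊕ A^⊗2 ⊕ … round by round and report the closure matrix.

D(0):
  [0, -1, -9, -3, 8, -5]
  [-20, 0, 6, -20, -∞, -12]
  [-5, -10, 0, -5, -20, -∞]
  [-∞, -∞, -∞, 0, -10, -∞]
  [-11, -∞, -8, -13, 0, -∞]
  [-∞, 4, -3, 3, -∞, 0]
D(1):
  [0, -1, -9, -3, 8, -5]
  [-20, 0, 6, -20, -12, -12]
  [-5, -6, 0, -5, 3, -10]
  [-∞, -∞, -∞, 0, -10, -∞]
  [-11, -12, -8, -13, 0, -16]
  [-∞, 4, -3, 3, -∞, 0]
D(2):
  [0, -1, 5, -3, 8, -5]
  [-20, 0, 6, -20, -12, -12]
  [-5, -6, 0, -5, 3, -10]
  [-∞, -∞, -∞, 0, -10, -∞]
  [-11, -12, -6, -13, 0, -16]
  [-16, 4, 10, 3, -8, 0]
D(3):
  [0, -1, 5, 0, 8, -5]
  [1, 0, 6, 1, 9, -4]
  [-5, -6, 0, -5, 3, -10]
  [-∞, -∞, -∞, 0, -10, -∞]
  [-11, -12, -6, -11, 0, -16]
  [5, 4, 10, 5, 13, 0]
D(4):
  [0, -1, 5, 0, 8, -5]
  [1, 0, 6, 1, 9, -4]
  [-5, -6, 0, -5, 3, -10]
  [-∞, -∞, -∞, 0, -10, -∞]
  [-11, -12, -6, -11, 0, -16]
  [5, 4, 10, 5, 13, 0]
D(5):
  [0, -1, 5, 0, 8, -5]
  [1, 0, 6, 1, 9, -4]
  [-5, -6, 0, -5, 3, -10]
  [-21, -22, -16, 0, -10, -26]
  [-11, -12, -6, -11, 0, -16]
  [5, 4, 10, 5, 13, 0]
D(6):
  [0, -1, 5, 0, 8, -5]
  [1, 0, 6, 1, 9, -4]
  [-5, -6, 0, -5, 3, -10]
  [-21, -22, -16, 0, -10, -26]
  [-11, -12, -6, -11, 0, -16]
  [5, 4, 10, 5, 13, 0]
Answer: A* = [[0, -1, 5, 0, 8, -5], [1, 0, 6, 1, 9, -4], [-5, -6, 0, -5, 3, -10], [-21, -22, -16, 0, -10, -26], [-11, -12, -6, -11, 0, -16], [5, 4, 10, 5, 13, 0]]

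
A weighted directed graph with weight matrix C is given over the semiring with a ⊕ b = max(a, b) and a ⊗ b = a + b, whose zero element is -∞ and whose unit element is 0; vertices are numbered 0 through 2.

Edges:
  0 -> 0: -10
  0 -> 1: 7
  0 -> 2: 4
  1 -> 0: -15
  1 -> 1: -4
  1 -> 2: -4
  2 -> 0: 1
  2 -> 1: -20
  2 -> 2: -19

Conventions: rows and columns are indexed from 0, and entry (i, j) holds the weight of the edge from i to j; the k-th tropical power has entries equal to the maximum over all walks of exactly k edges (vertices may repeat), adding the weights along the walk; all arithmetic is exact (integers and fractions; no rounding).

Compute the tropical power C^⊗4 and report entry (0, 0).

C^⊗2:
  [5, 3, 3]
  [-3, -8, -8]
  [-9, 8, 5]
C^⊗3:
  [4, 12, 9]
  [-7, 4, 1]
  [6, 4, 4]
C^⊗4:
  [10, 11, 8]
  [2, 0, 0]
  [5, 13, 10]
Key observation: the optimum is the walk 0->2->0->2->0, with weight 4 + 1 + 4 + 1 = 10.
Optimal value attained by: walk 0->2->0->2->0.
Answer: (C^⊗4)[0][0] = 10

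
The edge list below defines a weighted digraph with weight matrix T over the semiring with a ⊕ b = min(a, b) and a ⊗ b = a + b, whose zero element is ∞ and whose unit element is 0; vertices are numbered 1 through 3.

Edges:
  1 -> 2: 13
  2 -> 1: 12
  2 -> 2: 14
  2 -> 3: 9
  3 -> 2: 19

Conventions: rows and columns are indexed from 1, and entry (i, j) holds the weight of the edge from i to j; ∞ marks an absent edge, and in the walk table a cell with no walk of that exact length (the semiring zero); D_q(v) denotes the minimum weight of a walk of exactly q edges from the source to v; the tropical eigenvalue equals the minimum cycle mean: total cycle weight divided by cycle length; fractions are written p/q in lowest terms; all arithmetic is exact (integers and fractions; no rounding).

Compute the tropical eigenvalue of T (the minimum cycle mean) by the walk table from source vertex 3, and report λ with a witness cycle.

q=0: [∞, ∞, 0]
q=1: [∞, 19, ∞]
q=2: [31, 33, 28]
q=3: [45, 44, 42]
Optimal cycle mean attained by: cycle 1->2->1, total 13 + 12, length 2.
Answer: λ = 25/2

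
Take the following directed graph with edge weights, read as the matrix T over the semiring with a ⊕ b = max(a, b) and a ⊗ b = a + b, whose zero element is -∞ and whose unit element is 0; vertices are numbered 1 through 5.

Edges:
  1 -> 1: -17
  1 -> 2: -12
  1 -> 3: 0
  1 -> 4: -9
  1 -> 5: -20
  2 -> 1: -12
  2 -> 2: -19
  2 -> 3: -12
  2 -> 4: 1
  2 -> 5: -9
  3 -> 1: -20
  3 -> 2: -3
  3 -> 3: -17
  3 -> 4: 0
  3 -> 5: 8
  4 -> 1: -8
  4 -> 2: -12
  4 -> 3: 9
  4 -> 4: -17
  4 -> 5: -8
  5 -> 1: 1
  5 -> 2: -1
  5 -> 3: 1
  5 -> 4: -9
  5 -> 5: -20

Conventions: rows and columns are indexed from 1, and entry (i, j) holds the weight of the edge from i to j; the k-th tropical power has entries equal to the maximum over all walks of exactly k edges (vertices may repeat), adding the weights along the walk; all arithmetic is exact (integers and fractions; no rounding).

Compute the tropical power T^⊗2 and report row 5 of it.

T^⊗2:
  [-17, -3, 0, 0, 8]
  [-7, -10, 10, -12, -4]
  [9, 7, 9, -1, -8]
  [-7, 6, -7, 9, 17]
  [-13, -2, 1, 1, 9]
Answer: row 5 of T^⊗2 = [-13, -2, 1, 1, 9]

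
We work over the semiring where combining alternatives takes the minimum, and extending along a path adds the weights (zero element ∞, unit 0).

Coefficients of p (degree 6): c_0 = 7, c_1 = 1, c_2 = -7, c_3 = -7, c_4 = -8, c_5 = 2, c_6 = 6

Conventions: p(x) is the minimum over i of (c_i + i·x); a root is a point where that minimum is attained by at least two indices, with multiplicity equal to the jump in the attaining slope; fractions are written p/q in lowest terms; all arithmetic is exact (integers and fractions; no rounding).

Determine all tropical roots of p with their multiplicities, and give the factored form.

hull edge (i=0, c=7) to (i=2, c=-7): slope -7, span 2
hull edge (i=2, c=-7) to (i=4, c=-8): slope -1/2, span 2
hull edge (i=4, c=-8) to (i=6, c=6): slope 7, span 2
Factored form: p(x) = 6 ⊗ (x ⊕ (-7)) ⊗ (x ⊕ (-7)) ⊗ (x ⊕ 1/2) ⊗ (x ⊕ 1/2) ⊗ (x ⊕ 7) ⊗ (x ⊕ 7)
Answer: roots = -7 (mult 2), 1/2 (mult 2), 7 (mult 2)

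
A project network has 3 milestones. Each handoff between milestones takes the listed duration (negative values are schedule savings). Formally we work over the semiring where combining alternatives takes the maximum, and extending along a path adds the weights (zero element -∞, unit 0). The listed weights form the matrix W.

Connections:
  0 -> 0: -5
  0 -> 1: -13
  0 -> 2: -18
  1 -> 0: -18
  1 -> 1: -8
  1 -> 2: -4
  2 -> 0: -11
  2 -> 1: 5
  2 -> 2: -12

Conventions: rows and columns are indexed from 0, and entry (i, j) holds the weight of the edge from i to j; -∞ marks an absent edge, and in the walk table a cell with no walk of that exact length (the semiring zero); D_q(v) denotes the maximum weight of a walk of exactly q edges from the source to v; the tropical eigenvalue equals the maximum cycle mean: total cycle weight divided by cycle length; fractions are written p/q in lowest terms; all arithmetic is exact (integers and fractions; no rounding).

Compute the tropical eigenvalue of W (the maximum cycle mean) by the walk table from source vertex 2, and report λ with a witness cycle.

q=0: [-∞, -∞, 0]
q=1: [-11, 5, -12]
q=2: [-13, -3, 1]
q=3: [-10, 6, -7]
Optimal cycle mean attained by: cycle 1->2->1, total (-4) + 5, length 2.
Answer: λ = 1/2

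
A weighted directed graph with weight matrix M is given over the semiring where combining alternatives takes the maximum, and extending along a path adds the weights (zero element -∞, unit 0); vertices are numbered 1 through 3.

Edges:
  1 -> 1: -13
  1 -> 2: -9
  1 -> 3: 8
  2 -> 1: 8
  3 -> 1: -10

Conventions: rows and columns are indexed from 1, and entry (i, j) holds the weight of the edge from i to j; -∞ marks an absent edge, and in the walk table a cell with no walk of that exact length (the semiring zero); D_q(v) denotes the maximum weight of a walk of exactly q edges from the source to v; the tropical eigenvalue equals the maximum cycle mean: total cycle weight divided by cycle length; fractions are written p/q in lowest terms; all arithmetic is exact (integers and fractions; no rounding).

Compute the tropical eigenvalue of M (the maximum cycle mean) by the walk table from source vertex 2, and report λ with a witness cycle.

q=0: [-∞, 0, -∞]
q=1: [8, -∞, -∞]
q=2: [-5, -1, 16]
q=3: [7, -14, 3]
Optimal cycle mean attained by: cycle 1->2->1, total (-9) + 8, length 2.
Answer: λ = -1/2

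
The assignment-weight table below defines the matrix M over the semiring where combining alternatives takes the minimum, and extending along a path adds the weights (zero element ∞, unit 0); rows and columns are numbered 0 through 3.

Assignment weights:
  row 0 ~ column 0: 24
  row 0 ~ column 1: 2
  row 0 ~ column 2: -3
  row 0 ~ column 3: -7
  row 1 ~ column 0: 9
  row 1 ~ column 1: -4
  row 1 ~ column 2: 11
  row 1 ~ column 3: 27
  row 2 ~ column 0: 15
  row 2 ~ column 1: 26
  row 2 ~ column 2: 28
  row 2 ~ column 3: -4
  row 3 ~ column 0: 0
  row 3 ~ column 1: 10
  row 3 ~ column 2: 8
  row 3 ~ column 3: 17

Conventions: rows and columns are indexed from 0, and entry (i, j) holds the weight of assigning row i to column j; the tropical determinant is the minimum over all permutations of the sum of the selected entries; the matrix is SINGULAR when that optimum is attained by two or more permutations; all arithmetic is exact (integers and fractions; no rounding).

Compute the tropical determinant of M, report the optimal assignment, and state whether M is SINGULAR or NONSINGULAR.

σ = (0, 1, 2, 3): 24 + (-4) + 28 + 17 = 65
σ = (0, 1, 3, 2): 24 + (-4) + (-4) + 8 = 24
σ = (0, 2, 1, 3): 24 + 11 + 26 + 17 = 78
σ = (0, 2, 3, 1): 24 + 11 + (-4) + 10 = 41
σ = (0, 3, 1, 2): 24 + 27 + 26 + 8 = 85
σ = (0, 3, 2, 1): 24 + 27 + 28 + 10 = 89
σ = (1, 0, 2, 3): 2 + 9 + 28 + 17 = 56
σ = (1, 0, 3, 2): 2 + 9 + (-4) + 8 = 15
σ = (1, 2, 0, 3): 2 + 11 + 15 + 17 = 45
σ = (1, 2, 3, 0): 2 + 11 + (-4) + 0 = 9
σ = (1, 3, 0, 2): 2 + 27 + 15 + 8 = 52
σ = (1, 3, 2, 0): 2 + 27 + 28 + 0 = 57
σ = (2, 0, 1, 3): (-3) + 9 + 26 + 17 = 49
σ = (2, 0, 3, 1): (-3) + 9 + (-4) + 10 = 12
σ = (2, 1, 0, 3): (-3) + (-4) + 15 + 17 = 25
σ = (2, 1, 3, 0): (-3) + (-4) + (-4) + 0 = -11
σ = (2, 3, 0, 1): (-3) + 27 + 15 + 10 = 49
σ = (2, 3, 1, 0): (-3) + 27 + 26 + 0 = 50
σ = (3, 0, 1, 2): (-7) + 9 + 26 + 8 = 36
σ = (3, 0, 2, 1): (-7) + 9 + 28 + 10 = 40
σ = (3, 1, 0, 2): (-7) + (-4) + 15 + 8 = 12
σ = (3, 1, 2, 0): (-7) + (-4) + 28 + 0 = 17
σ = (3, 2, 0, 1): (-7) + 11 + 15 + 10 = 29
σ = (3, 2, 1, 0): (-7) + 11 + 26 + 0 = 30
Optimal value attained by: σ = (2, 1, 3, 0).
Answer: det⊕(M) = -11; verdict: NONSINGULAR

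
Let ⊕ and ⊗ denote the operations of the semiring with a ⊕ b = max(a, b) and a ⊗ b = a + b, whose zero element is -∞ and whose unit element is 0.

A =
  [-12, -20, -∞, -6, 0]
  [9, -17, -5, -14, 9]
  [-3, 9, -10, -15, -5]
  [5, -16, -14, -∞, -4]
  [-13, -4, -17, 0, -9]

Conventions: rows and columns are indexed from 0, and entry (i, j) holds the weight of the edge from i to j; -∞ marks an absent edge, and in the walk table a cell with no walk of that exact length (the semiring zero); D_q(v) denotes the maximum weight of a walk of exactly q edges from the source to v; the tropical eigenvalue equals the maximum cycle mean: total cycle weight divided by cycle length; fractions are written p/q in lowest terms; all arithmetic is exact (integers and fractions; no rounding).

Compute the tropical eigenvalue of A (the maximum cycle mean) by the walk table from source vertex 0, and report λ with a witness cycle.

q=0: [0, -∞, -∞, -∞, -∞]
q=1: [-12, -20, -∞, -6, 0]
q=2: [-1, -4, -17, 0, -9]
q=3: [5, -8, -9, -7, 5]
q=4: [1, 1, -12, 5, 5]
q=5: [10, 1, -4, 5, 10]
Optimal cycle mean attained by: cycle 1->4->1, total 9 + (-4), length 2.
Answer: λ = 5/2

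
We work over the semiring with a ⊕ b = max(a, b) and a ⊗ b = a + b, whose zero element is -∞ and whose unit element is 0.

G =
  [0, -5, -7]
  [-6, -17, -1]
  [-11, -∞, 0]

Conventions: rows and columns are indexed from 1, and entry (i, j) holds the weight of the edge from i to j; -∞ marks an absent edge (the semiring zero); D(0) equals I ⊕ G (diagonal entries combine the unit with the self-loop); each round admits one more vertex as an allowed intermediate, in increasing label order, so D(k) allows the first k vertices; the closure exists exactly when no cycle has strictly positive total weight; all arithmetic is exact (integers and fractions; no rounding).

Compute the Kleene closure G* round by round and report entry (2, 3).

D(0):
  [0, -5, -7]
  [-6, 0, -1]
  [-11, -∞, 0]
D(1):
  [0, -5, -7]
  [-6, 0, -1]
  [-11, -16, 0]
D(2):
  [0, -5, -6]
  [-6, 0, -1]
  [-11, -16, 0]
D(3):
  [0, -5, -6]
  [-6, 0, -1]
  [-11, -16, 0]
Answer: G*[2][3] = -1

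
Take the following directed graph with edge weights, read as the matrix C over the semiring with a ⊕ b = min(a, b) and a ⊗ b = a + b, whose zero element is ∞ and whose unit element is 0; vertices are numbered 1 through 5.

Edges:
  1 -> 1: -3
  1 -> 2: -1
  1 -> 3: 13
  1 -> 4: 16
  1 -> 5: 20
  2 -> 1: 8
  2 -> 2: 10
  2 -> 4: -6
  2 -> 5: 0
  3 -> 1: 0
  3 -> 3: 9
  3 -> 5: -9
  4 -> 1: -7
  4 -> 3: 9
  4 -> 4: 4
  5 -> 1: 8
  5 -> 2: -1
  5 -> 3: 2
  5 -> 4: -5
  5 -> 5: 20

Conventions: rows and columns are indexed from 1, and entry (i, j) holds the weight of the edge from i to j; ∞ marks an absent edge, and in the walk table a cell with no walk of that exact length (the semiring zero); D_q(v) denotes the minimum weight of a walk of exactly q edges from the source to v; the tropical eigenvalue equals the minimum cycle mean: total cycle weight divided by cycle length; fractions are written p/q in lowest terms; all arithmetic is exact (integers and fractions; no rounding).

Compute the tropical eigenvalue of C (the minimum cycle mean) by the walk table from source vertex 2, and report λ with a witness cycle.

q=0: [∞, 0, ∞, ∞, ∞]
q=1: [8, 10, ∞, -6, 0]
q=2: [-13, -1, 2, -5, 10]
q=3: [-16, -14, 0, -7, -7]
q=4: [-19, -17, -5, -20, -14]
q=5: [-27, -20, -12, -23, -17]
Optimal cycle mean attained by: cycle 1->2->4->1, total (-1) + (-6) + (-7), length 3.
Answer: λ = -14/3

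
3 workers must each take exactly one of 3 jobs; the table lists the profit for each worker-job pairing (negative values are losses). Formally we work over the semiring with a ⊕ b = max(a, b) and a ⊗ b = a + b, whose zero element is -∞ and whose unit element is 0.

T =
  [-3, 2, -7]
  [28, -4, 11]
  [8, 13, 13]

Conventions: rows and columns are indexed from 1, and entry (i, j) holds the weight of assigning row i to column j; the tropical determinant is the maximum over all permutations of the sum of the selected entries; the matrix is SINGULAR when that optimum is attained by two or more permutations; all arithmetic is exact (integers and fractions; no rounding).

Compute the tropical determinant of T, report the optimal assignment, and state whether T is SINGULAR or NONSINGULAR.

σ = (1, 2, 3): (-3) + (-4) + 13 = 6
σ = (1, 3, 2): (-3) + 11 + 13 = 21
σ = (2, 1, 3): 2 + 28 + 13 = 43
σ = (2, 3, 1): 2 + 11 + 8 = 21
σ = (3, 1, 2): (-7) + 28 + 13 = 34
σ = (3, 2, 1): (-7) + (-4) + 8 = -3
Optimal value attained by: σ = (2, 1, 3).
Answer: det⊕(T) = 43; verdict: NONSINGULAR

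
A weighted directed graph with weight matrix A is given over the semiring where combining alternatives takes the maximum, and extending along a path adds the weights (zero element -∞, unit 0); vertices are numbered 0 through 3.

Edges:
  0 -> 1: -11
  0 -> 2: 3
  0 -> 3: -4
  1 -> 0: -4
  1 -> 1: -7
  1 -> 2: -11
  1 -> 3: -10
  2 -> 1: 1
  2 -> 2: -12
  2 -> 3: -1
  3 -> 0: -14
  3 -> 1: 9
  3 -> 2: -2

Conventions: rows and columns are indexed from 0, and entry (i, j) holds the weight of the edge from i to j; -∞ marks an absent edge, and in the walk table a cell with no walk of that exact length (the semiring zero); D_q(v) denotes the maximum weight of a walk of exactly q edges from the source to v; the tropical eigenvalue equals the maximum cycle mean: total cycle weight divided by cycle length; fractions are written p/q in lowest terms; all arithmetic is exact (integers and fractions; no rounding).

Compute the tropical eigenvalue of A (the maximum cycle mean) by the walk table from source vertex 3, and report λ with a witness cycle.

q=0: [-∞, -∞, -∞, 0]
q=1: [-14, 9, -2, -∞]
q=2: [5, 2, -2, -1]
q=3: [-2, 8, 8, 1]
q=4: [4, 10, 1, 7]
Optimal cycle mean attained by: cycle 0->2->3->1->0, total 3 + (-1) + 9 + (-4), length 4.
Answer: λ = 7/4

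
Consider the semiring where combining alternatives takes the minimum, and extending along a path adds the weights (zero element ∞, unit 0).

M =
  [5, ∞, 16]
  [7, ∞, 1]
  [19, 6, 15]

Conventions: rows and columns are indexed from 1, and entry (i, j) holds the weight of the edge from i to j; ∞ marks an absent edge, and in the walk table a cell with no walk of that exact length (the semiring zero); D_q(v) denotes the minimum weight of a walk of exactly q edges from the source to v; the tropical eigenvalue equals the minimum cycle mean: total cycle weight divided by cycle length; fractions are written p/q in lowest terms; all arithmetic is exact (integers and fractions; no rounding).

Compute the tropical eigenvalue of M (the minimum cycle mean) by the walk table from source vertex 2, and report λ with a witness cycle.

q=0: [∞, 0, ∞]
q=1: [7, ∞, 1]
q=2: [12, 7, 16]
q=3: [14, 22, 8]
Optimal cycle mean attained by: cycle 2->3->2, total 1 + 6, length 2.
Answer: λ = 7/2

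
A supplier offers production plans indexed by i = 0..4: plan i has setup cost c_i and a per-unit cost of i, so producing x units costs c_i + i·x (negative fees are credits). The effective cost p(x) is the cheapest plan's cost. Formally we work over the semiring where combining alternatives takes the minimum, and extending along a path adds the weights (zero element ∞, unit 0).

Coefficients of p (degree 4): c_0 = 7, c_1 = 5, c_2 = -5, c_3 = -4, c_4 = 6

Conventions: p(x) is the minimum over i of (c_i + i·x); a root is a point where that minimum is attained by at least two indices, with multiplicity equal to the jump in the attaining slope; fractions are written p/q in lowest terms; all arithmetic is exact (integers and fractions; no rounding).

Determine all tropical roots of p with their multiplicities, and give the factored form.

hull edge (i=0, c=7) to (i=2, c=-5): slope -6, span 2
hull edge (i=2, c=-5) to (i=3, c=-4): slope 1, span 1
hull edge (i=3, c=-4) to (i=4, c=6): slope 10, span 1
Factored form: p(x) = 6 ⊗ (x ⊕ (-10)) ⊗ (x ⊕ (-1)) ⊗ (x ⊕ 6) ⊗ (x ⊕ 6)
Answer: roots = -10 (mult 1), -1 (mult 1), 6 (mult 2)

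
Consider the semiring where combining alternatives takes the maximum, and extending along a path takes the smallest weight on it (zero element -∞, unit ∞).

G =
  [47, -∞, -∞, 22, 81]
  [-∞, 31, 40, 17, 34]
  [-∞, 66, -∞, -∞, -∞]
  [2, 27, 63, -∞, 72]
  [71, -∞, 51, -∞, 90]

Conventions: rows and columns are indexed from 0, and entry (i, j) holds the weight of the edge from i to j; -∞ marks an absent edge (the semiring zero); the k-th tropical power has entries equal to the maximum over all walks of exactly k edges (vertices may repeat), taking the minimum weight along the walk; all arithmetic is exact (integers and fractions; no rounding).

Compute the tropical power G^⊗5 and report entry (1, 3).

G^⊗2:
  [71, 22, 51, 22, 81]
  [34, 40, 34, 17, 34]
  [-∞, 31, 40, 17, 34]
  [71, 63, 51, 17, 72]
  [71, 51, 51, 22, 90]
G^⊗3:
  [71, 51, 51, 22, 81]
  [34, 34, 40, 22, 34]
  [34, 40, 34, 17, 34]
  [71, 51, 51, 22, 72]
  [71, 51, 51, 22, 90]
G^⊗4:
  [71, 51, 51, 22, 81]
  [34, 40, 34, 22, 34]
  [34, 34, 40, 22, 34]
  [71, 51, 51, 22, 72]
  [71, 51, 51, 22, 90]
G^⊗5:
  [71, 51, 51, 22, 81]
  [34, 34, 40, 22, 34]
  [34, 40, 34, 22, 34]
  [71, 51, 51, 22, 72]
  [71, 51, 51, 22, 90]
Key observation: the optimum is the walk 1->1->1->4->0->3, with weight 31 min 31 min 34 min 71 min 22 = 22.
Optimal value attained by: walk 1->1->1->4->0->3.
Answer: (G^⊗5)[1][3] = 22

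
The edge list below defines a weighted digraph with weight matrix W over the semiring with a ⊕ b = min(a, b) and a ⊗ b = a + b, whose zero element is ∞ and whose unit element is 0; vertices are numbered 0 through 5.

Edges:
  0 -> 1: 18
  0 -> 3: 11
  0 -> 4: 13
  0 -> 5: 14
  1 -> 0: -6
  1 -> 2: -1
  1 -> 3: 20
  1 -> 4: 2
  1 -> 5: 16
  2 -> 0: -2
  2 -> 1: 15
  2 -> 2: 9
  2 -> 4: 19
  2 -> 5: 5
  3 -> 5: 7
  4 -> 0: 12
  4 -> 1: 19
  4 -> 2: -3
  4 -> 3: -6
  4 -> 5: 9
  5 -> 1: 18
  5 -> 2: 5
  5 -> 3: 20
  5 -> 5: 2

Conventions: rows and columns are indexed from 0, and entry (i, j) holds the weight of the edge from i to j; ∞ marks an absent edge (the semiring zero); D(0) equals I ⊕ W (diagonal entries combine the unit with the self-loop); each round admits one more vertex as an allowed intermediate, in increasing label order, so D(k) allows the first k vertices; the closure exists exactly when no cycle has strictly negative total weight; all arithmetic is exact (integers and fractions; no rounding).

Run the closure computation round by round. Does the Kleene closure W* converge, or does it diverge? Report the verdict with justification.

D(0):
  [0, 18, ∞, 11, 13, 14]
  [-6, 0, -1, 20, 2, 16]
  [-2, 15, 0, ∞, 19, 5]
  [∞, ∞, ∞, 0, ∞, 7]
  [12, 19, -3, -6, 0, 9]
  [∞, 18, 5, 20, ∞, 0]
D(1):
  [0, 18, ∞, 11, 13, 14]
  [-6, 0, -1, 5, 2, 8]
  [-2, 15, 0, 9, 11, 5]
  [∞, ∞, ∞, 0, ∞, 7]
  [12, 19, -3, -6, 0, 9]
  [∞, 18, 5, 20, ∞, 0]
D(2):
  [0, 18, 17, 11, 13, 14]
  [-6, 0, -1, 5, 2, 8]
  [-2, 15, 0, 9, 11, 5]
  [∞, ∞, ∞, 0, ∞, 7]
  [12, 19, -3, -6, 0, 9]
  [12, 18, 5, 20, 20, 0]
D(3):
  [0, 18, 17, 11, 13, 14]
  [-6, 0, -1, 5, 2, 4]
  [-2, 15, 0, 9, 11, 5]
  [∞, ∞, ∞, 0, ∞, 7]
  [-5, 12, -3, -6, 0, 2]
  [3, 18, 5, 14, 16, 0]
D(4):
  [0, 18, 17, 11, 13, 14]
  [-6, 0, -1, 5, 2, 4]
  [-2, 15, 0, 9, 11, 5]
  [∞, ∞, ∞, 0, ∞, 7]
  [-5, 12, -3, -6, 0, 1]
  [3, 18, 5, 14, 16, 0]
D(5):
  [0, 18, 10, 7, 13, 14]
  [-6, 0, -1, -4, 2, 3]
  [-2, 15, 0, 5, 11, 5]
  [∞, ∞, ∞, 0, ∞, 7]
  [-5, 12, -3, -6, 0, 1]
  [3, 18, 5, 10, 16, 0]
D(6):
  [0, 18, 10, 7, 13, 14]
  [-6, 0, -1, -4, 2, 3]
  [-2, 15, 0, 5, 11, 5]
  [10, 25, 12, 0, 23, 7]
  [-5, 12, -3, -6, 0, 1]
  [3, 18, 5, 10, 16, 0]
Key observation: every diagonal entry stays at the unit through all rounds, so no improving cycle exists.
Answer: CONVERGES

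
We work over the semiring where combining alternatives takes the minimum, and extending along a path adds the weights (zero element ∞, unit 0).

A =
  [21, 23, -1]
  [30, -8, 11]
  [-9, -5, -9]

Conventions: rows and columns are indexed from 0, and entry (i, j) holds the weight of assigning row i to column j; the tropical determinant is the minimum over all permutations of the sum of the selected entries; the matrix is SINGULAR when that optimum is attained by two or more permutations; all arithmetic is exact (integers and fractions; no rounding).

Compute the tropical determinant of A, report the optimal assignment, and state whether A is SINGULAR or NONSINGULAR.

σ = (0, 1, 2): 21 + (-8) + (-9) = 4
σ = (0, 2, 1): 21 + 11 + (-5) = 27
σ = (1, 0, 2): 23 + 30 + (-9) = 44
σ = (1, 2, 0): 23 + 11 + (-9) = 25
σ = (2, 0, 1): (-1) + 30 + (-5) = 24
σ = (2, 1, 0): (-1) + (-8) + (-9) = -18
Optimal value attained by: σ = (2, 1, 0).
Answer: det⊕(A) = -18; verdict: NONSINGULAR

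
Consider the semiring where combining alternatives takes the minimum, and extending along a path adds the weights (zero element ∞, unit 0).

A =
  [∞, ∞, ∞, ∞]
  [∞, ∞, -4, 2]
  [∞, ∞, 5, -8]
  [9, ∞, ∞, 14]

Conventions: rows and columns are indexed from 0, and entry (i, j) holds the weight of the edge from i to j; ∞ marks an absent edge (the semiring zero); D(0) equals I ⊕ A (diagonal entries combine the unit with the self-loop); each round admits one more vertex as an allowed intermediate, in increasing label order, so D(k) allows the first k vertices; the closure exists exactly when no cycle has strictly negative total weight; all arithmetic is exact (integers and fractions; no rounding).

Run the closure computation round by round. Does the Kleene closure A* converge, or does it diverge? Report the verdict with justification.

D(0):
  [0, ∞, ∞, ∞]
  [∞, 0, -4, 2]
  [∞, ∞, 0, -8]
  [9, ∞, ∞, 0]
D(1):
  [0, ∞, ∞, ∞]
  [∞, 0, -4, 2]
  [∞, ∞, 0, -8]
  [9, ∞, ∞, 0]
D(2):
  [0, ∞, ∞, ∞]
  [∞, 0, -4, 2]
  [∞, ∞, 0, -8]
  [9, ∞, ∞, 0]
D(3):
  [0, ∞, ∞, ∞]
  [∞, 0, -4, -12]
  [∞, ∞, 0, -8]
  [9, ∞, ∞, 0]
D(4):
  [0, ∞, ∞, ∞]
  [-3, 0, -4, -12]
  [1, ∞, 0, -8]
  [9, ∞, ∞, 0]
Key observation: every diagonal entry stays at the unit through all rounds, so no improving cycle exists.
Answer: CONVERGES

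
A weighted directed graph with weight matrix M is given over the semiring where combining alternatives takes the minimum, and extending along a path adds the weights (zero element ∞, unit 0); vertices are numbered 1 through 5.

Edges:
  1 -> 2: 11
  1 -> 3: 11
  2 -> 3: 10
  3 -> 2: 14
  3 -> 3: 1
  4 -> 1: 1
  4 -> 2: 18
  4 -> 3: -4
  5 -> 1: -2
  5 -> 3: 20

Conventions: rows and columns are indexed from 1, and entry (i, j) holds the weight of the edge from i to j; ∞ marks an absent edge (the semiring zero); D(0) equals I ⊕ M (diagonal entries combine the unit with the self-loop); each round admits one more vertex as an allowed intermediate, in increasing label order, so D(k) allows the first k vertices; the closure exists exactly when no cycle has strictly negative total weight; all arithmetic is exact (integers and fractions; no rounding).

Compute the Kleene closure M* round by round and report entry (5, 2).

D(0):
  [0, 11, 11, ∞, ∞]
  [∞, 0, 10, ∞, ∞]
  [∞, 14, 0, ∞, ∞]
  [1, 18, -4, 0, ∞]
  [-2, ∞, 20, ∞, 0]
D(1):
  [0, 11, 11, ∞, ∞]
  [∞, 0, 10, ∞, ∞]
  [∞, 14, 0, ∞, ∞]
  [1, 12, -4, 0, ∞]
  [-2, 9, 9, ∞, 0]
D(2):
  [0, 11, 11, ∞, ∞]
  [∞, 0, 10, ∞, ∞]
  [∞, 14, 0, ∞, ∞]
  [1, 12, -4, 0, ∞]
  [-2, 9, 9, ∞, 0]
D(3):
  [0, 11, 11, ∞, ∞]
  [∞, 0, 10, ∞, ∞]
  [∞, 14, 0, ∞, ∞]
  [1, 10, -4, 0, ∞]
  [-2, 9, 9, ∞, 0]
D(4):
  [0, 11, 11, ∞, ∞]
  [∞, 0, 10, ∞, ∞]
  [∞, 14, 0, ∞, ∞]
  [1, 10, -4, 0, ∞]
  [-2, 9, 9, ∞, 0]
D(5):
  [0, 11, 11, ∞, ∞]
  [∞, 0, 10, ∞, ∞]
  [∞, 14, 0, ∞, ∞]
  [1, 10, -4, 0, ∞]
  [-2, 9, 9, ∞, 0]
Answer: M*[5][2] = 9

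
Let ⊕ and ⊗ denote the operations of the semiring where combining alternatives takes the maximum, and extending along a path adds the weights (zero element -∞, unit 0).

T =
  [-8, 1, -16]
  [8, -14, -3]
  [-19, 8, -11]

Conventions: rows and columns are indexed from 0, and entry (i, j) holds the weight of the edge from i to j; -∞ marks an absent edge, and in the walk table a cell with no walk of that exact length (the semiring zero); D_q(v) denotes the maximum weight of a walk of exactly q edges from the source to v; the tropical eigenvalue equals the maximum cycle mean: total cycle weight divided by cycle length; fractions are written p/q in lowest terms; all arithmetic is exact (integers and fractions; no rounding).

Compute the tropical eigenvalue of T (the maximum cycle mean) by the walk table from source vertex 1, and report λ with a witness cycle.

q=0: [-∞, 0, -∞]
q=1: [8, -14, -3]
q=2: [0, 9, -8]
q=3: [17, 1, 6]
Optimal cycle mean attained by: cycle 0->1->0, total 1 + 8, length 2.
Answer: λ = 9/2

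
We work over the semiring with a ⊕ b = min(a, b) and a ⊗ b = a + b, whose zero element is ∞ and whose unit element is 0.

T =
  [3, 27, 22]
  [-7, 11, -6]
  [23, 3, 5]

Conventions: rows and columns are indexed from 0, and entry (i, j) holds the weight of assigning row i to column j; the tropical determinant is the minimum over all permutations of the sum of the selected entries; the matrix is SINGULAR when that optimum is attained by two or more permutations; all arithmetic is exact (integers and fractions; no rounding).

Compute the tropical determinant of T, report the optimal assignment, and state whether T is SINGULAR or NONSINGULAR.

σ = (0, 1, 2): 3 + 11 + 5 = 19
σ = (0, 2, 1): 3 + (-6) + 3 = 0
σ = (1, 0, 2): 27 + (-7) + 5 = 25
σ = (1, 2, 0): 27 + (-6) + 23 = 44
σ = (2, 0, 1): 22 + (-7) + 3 = 18
σ = (2, 1, 0): 22 + 11 + 23 = 56
Optimal value attained by: σ = (0, 2, 1).
Answer: det⊕(T) = 0; verdict: NONSINGULAR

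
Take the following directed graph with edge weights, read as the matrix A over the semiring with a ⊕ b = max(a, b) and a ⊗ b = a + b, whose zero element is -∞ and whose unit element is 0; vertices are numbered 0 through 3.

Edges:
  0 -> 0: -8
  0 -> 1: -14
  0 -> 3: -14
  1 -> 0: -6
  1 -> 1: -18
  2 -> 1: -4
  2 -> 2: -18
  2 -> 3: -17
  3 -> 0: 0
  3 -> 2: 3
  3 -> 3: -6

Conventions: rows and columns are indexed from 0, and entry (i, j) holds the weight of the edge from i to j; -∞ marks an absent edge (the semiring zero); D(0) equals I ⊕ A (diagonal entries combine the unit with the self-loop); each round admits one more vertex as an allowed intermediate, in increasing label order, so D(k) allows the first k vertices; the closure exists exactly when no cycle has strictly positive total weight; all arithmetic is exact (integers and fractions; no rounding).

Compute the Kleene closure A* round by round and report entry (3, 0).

D(0):
  [0, -14, -∞, -14]
  [-6, 0, -∞, -∞]
  [-∞, -4, 0, -17]
  [0, -∞, 3, 0]
D(1):
  [0, -14, -∞, -14]
  [-6, 0, -∞, -20]
  [-∞, -4, 0, -17]
  [0, -14, 3, 0]
D(2):
  [0, -14, -∞, -14]
  [-6, 0, -∞, -20]
  [-10, -4, 0, -17]
  [0, -14, 3, 0]
D(3):
  [0, -14, -∞, -14]
  [-6, 0, -∞, -20]
  [-10, -4, 0, -17]
  [0, -1, 3, 0]
D(4):
  [0, -14, -11, -14]
  [-6, 0, -17, -20]
  [-10, -4, 0, -17]
  [0, -1, 3, 0]
Answer: A*[3][0] = 0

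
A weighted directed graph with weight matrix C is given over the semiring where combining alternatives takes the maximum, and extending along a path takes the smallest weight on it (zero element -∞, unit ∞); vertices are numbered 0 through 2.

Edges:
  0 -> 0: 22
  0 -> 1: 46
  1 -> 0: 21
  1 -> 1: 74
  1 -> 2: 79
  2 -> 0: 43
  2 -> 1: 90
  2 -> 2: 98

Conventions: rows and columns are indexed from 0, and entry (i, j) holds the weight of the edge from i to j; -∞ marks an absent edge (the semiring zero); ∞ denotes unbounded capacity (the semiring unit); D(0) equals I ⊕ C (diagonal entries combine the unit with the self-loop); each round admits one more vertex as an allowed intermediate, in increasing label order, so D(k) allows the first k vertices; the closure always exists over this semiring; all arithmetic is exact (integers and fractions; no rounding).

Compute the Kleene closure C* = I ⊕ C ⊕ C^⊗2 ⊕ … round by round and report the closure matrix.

D(0):
  [∞, 46, -∞]
  [21, ∞, 79]
  [43, 90, ∞]
D(1):
  [∞, 46, -∞]
  [21, ∞, 79]
  [43, 90, ∞]
D(2):
  [∞, 46, 46]
  [21, ∞, 79]
  [43, 90, ∞]
D(3):
  [∞, 46, 46]
  [43, ∞, 79]
  [43, 90, ∞]
Answer: C* = [[∞, 46, 46], [43, ∞, 79], [43, 90, ∞]]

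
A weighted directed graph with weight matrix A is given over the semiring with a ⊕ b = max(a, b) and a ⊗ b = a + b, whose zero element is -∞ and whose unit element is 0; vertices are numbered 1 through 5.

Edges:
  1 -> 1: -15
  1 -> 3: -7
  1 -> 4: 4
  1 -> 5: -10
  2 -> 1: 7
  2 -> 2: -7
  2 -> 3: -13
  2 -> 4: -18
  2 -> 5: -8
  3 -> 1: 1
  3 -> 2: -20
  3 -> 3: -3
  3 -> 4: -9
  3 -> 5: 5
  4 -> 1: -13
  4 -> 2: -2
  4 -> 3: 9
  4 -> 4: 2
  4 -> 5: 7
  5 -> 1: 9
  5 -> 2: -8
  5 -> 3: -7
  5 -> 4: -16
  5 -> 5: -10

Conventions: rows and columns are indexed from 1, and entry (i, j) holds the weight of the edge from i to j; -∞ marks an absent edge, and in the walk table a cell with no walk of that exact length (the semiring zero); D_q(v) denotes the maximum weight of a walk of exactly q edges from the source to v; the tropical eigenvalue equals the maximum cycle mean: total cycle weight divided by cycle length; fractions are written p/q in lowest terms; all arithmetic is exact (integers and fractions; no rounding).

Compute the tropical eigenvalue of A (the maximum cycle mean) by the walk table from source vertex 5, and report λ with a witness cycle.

q=0: [-∞, -∞, -∞, -∞, 0]
q=1: [9, -8, -7, -16, -10]
q=2: [-1, -15, 2, 13, -1]
q=3: [8, 11, 22, 15, 20]
q=4: [29, 13, 24, 17, 27]
q=5: [36, 19, 26, 33, 29]
Optimal cycle mean attained by: cycle 1->4->3->5->1, total 4 + 9 + 5 + 9, length 4.
Answer: λ = 27/4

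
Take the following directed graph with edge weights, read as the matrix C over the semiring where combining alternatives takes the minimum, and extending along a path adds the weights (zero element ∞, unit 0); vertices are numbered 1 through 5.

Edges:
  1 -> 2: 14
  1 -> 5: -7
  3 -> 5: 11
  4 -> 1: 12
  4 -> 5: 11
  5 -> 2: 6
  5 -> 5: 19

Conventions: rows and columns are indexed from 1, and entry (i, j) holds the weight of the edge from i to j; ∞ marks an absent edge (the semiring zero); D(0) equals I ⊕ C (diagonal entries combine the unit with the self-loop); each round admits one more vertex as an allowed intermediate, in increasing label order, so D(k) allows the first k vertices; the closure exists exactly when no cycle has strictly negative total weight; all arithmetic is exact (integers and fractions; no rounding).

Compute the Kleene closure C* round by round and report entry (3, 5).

D(0):
  [0, 14, ∞, ∞, -7]
  [∞, 0, ∞, ∞, ∞]
  [∞, ∞, 0, ∞, 11]
  [12, ∞, ∞, 0, 11]
  [∞, 6, ∞, ∞, 0]
D(1):
  [0, 14, ∞, ∞, -7]
  [∞, 0, ∞, ∞, ∞]
  [∞, ∞, 0, ∞, 11]
  [12, 26, ∞, 0, 5]
  [∞, 6, ∞, ∞, 0]
D(2):
  [0, 14, ∞, ∞, -7]
  [∞, 0, ∞, ∞, ∞]
  [∞, ∞, 0, ∞, 11]
  [12, 26, ∞, 0, 5]
  [∞, 6, ∞, ∞, 0]
D(3):
  [0, 14, ∞, ∞, -7]
  [∞, 0, ∞, ∞, ∞]
  [∞, ∞, 0, ∞, 11]
  [12, 26, ∞, 0, 5]
  [∞, 6, ∞, ∞, 0]
D(4):
  [0, 14, ∞, ∞, -7]
  [∞, 0, ∞, ∞, ∞]
  [∞, ∞, 0, ∞, 11]
  [12, 26, ∞, 0, 5]
  [∞, 6, ∞, ∞, 0]
D(5):
  [0, -1, ∞, ∞, -7]
  [∞, 0, ∞, ∞, ∞]
  [∞, 17, 0, ∞, 11]
  [12, 11, ∞, 0, 5]
  [∞, 6, ∞, ∞, 0]
Answer: C*[3][5] = 11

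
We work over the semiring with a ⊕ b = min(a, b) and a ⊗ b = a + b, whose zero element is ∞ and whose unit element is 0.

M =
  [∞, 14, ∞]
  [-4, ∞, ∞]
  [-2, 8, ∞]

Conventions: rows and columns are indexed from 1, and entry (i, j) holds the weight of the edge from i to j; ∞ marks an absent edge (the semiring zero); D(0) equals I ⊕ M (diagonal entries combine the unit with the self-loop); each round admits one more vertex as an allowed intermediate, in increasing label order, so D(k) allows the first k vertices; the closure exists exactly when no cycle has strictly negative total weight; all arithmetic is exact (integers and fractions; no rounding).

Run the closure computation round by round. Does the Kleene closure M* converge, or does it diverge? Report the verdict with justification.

D(0):
  [0, 14, ∞]
  [-4, 0, ∞]
  [-2, 8, 0]
D(1):
  [0, 14, ∞]
  [-4, 0, ∞]
  [-2, 8, 0]
D(2):
  [0, 14, ∞]
  [-4, 0, ∞]
  [-2, 8, 0]
D(3):
  [0, 14, ∞]
  [-4, 0, ∞]
  [-2, 8, 0]
Key observation: every diagonal entry stays at the unit through all rounds, so no improving cycle exists.
Answer: CONVERGES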